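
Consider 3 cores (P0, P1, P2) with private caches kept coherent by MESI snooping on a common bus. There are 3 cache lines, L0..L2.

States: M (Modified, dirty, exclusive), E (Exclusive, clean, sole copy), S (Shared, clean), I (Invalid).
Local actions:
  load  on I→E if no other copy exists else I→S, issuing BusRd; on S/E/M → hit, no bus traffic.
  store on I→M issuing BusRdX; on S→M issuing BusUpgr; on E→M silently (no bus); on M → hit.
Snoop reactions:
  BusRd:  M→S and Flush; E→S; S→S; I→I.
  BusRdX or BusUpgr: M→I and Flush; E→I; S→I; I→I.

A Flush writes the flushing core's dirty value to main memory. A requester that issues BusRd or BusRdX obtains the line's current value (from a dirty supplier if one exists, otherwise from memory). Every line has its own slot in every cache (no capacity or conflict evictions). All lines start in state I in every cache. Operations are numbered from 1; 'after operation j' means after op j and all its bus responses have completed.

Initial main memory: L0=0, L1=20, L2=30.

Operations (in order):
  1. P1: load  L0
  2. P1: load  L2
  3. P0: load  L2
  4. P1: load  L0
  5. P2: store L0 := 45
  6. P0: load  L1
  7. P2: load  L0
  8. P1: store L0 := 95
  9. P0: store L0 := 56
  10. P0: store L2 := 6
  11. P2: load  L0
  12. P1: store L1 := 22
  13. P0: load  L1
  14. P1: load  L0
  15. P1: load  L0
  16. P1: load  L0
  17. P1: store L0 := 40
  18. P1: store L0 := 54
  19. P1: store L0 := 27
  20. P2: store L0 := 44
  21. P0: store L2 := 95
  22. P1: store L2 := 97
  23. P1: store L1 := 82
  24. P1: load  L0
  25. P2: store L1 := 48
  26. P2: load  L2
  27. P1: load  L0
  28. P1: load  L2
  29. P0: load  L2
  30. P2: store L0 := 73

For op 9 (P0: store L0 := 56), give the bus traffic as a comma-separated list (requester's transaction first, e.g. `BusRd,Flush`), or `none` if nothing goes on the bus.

  op1 P1: load  L0 → I/E/I on L0; bus BusRd; mem=0
  op2 P1: load  L2 → I/E/I on L2; bus BusRd; mem=30
  op3 P0: load  L2 → S/S/I on L2; bus BusRd; mem=30
  op4 P1: load  L0 → I/E/I on L0; bus (none); mem=0
  op5 P2: store L0 := 45 → I/I/M on L0; bus BusRdX; mem=0
  op6 P0: load  L1 → E/I/I on L1; bus BusRd; mem=20
  op7 P2: load  L0 → I/I/M on L0; bus (none); mem=0
  op8 P1: store L0 := 95 → I/M/I on L0; bus BusRdX Flush; mem=45
  op9 P0: store L0 := 56 → M/I/I on L0; bus BusRdX Flush; mem=95
  op10 P0: store L2 := 6 → M/I/I on L2; bus BusUpgr; mem=30
  op11 P2: load  L0 → S/I/S on L0; bus BusRd Flush; mem=56
  op12 P1: store L1 := 22 → I/M/I on L1; bus BusRdX; mem=20
  op13 P0: load  L1 → S/S/I on L1; bus BusRd Flush; mem=22
  op14 P1: load  L0 → S/S/S on L0; bus BusRd; mem=56
  op15 P1: load  L0 → S/S/S on L0; bus (none); mem=56
  op16 P1: load  L0 → S/S/S on L0; bus (none); mem=56
  op17 P1: store L0 := 40 → I/M/I on L0; bus BusUpgr; mem=56
  op18 P1: store L0 := 54 → I/M/I on L0; bus (none); mem=56
  op19 P1: store L0 := 27 → I/M/I on L0; bus (none); mem=56
  op20 P2: store L0 := 44 → I/I/M on L0; bus BusRdX Flush; mem=27
  op21 P0: store L2 := 95 → M/I/I on L2; bus (none); mem=30
  op22 P1: store L2 := 97 → I/M/I on L2; bus BusRdX Flush; mem=95
  op23 P1: store L1 := 82 → I/M/I on L1; bus BusUpgr; mem=22
  op24 P1: load  L0 → I/S/S on L0; bus BusRd Flush; mem=44
  op25 P2: store L1 := 48 → I/I/M on L1; bus BusRdX Flush; mem=82
  op26 P2: load  L2 → I/S/S on L2; bus BusRd Flush; mem=97
  op27 P1: load  L0 → I/S/S on L0; bus (none); mem=44
  op28 P1: load  L2 → I/S/S on L2; bus (none); mem=97
  op29 P0: load  L2 → S/S/S on L2; bus BusRd; mem=97
  op30 P2: store L0 := 73 → I/I/M on L0; bus BusUpgr; mem=44

bus = BusRdX,Flush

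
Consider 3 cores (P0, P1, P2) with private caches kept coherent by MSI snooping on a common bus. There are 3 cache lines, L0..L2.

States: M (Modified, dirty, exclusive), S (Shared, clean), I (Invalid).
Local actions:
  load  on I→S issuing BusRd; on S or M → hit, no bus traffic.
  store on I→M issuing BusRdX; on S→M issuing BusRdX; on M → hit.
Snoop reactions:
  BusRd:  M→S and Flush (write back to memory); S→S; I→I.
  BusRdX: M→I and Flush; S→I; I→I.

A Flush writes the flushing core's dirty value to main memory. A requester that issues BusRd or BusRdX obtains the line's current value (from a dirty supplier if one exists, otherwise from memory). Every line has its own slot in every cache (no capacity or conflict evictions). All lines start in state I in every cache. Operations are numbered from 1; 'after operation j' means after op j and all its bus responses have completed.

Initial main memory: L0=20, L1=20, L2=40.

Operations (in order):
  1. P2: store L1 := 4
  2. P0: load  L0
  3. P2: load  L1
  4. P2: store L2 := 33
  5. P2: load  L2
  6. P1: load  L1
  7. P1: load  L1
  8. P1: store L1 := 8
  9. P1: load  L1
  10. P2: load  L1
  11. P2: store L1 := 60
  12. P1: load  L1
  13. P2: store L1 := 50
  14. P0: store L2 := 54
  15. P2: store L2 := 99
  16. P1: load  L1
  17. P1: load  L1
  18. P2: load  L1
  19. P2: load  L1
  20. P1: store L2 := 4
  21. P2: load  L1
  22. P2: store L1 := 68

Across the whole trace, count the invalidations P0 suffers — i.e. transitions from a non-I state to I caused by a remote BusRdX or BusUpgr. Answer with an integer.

invalidations = 1

step 1: P2: store L1 := 4  ⟶  IIM  (L1)  txn=BusRdX  M[L1]=20
step 2: P0: load  L0  ⟶  SII  (L0)  txn=BusRd  M[L0]=20
step 3: P2: load  L1  ⟶  IIM  (L1)  txn=∅  M[L1]=20
step 4: P2: store L2 := 33  ⟶  IIM  (L2)  txn=BusRdX  M[L2]=40
step 5: P2: load  L2  ⟶  IIM  (L2)  txn=∅  M[L2]=40
step 6: P1: load  L1  ⟶  ISS  (L1)  txn=BusRd+Flush  M[L1]=4
step 7: P1: load  L1  ⟶  ISS  (L1)  txn=∅  M[L1]=4
step 8: P1: store L1 := 8  ⟶  IMI  (L1)  txn=BusRdX  M[L1]=4
step 9: P1: load  L1  ⟶  IMI  (L1)  txn=∅  M[L1]=4
step 10: P2: load  L1  ⟶  ISS  (L1)  txn=BusRd+Flush  M[L1]=8
step 11: P2: store L1 := 60  ⟶  IIM  (L1)  txn=BusRdX  M[L1]=8
step 12: P1: load  L1  ⟶  ISS  (L1)  txn=BusRd+Flush  M[L1]=60
step 13: P2: store L1 := 50  ⟶  IIM  (L1)  txn=BusRdX  M[L1]=60
step 14: P0: store L2 := 54  ⟶  MII  (L2)  txn=BusRdX+Flush  M[L2]=33
step 15: P2: store L2 := 99  ⟶  IIM  (L2)  txn=BusRdX+Flush  M[L2]=54
step 16: P1: load  L1  ⟶  ISS  (L1)  txn=BusRd+Flush  M[L1]=50
step 17: P1: load  L1  ⟶  ISS  (L1)  txn=∅  M[L1]=50
step 18: P2: load  L1  ⟶  ISS  (L1)  txn=∅  M[L1]=50
step 19: P2: load  L1  ⟶  ISS  (L1)  txn=∅  M[L1]=50
step 20: P1: store L2 := 4  ⟶  IMI  (L2)  txn=BusRdX+Flush  M[L2]=99
step 21: P2: load  L1  ⟶  ISS  (L1)  txn=∅  M[L1]=50
step 22: P2: store L1 := 68  ⟶  IIM  (L1)  txn=BusRdX  M[L1]=50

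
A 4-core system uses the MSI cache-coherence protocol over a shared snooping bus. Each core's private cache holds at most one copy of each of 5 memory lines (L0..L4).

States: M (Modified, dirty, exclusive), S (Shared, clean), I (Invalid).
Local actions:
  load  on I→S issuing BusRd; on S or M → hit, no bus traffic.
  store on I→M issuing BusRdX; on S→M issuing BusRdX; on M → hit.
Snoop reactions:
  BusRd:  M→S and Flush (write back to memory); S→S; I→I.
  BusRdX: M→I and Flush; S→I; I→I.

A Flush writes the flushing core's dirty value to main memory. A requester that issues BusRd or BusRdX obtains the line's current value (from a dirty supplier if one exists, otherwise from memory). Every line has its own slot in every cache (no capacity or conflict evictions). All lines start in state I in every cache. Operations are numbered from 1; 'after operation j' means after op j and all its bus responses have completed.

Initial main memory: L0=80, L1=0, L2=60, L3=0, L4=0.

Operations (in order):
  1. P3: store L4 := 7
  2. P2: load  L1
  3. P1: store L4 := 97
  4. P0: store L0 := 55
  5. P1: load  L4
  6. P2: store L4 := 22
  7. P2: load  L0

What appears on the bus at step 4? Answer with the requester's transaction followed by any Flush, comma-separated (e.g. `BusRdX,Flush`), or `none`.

bus = BusRdX

  op1 P3: store L4 := 7 → I/I/I/M on L4; bus BusRdX; mem=0
  op2 P2: load  L1 → I/I/S/I on L1; bus BusRd; mem=0
  op3 P1: store L4 := 97 → I/M/I/I on L4; bus BusRdX Flush; mem=7
  op4 P0: store L0 := 55 → M/I/I/I on L0; bus BusRdX; mem=80
  op5 P1: load  L4 → I/M/I/I on L4; bus (none); mem=7
  op6 P2: store L4 := 22 → I/I/M/I on L4; bus BusRdX Flush; mem=97
  op7 P2: load  L0 → S/I/S/I on L0; bus BusRd Flush; mem=55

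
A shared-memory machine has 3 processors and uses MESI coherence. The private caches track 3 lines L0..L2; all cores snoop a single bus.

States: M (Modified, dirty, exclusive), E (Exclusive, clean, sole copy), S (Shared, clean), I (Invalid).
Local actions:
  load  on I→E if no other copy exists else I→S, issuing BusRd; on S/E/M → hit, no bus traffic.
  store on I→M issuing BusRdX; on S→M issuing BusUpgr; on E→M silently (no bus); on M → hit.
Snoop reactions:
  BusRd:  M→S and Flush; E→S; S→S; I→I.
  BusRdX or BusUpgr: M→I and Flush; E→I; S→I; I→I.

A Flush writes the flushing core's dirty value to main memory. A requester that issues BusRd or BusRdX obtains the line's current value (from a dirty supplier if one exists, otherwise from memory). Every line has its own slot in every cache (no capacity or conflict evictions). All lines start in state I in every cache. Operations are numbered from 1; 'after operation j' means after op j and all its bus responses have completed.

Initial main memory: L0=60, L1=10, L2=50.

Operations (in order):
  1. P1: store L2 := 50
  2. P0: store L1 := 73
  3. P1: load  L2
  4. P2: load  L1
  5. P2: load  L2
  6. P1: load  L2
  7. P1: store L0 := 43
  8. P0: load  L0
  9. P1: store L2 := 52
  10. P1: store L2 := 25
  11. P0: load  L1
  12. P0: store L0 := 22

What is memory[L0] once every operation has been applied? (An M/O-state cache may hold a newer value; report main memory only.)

  op1 P1: store L2 := 50 → I/M/I on L2; bus BusRdX; mem=50
  op2 P0: store L1 := 73 → M/I/I on L1; bus BusRdX; mem=10
  op3 P1: load  L2 → I/M/I on L2; bus (none); mem=50
  op4 P2: load  L1 → S/I/S on L1; bus BusRd Flush; mem=73
  op5 P2: load  L2 → I/S/S on L2; bus BusRd Flush; mem=50
  op6 P1: load  L2 → I/S/S on L2; bus (none); mem=50
  op7 P1: store L0 := 43 → I/M/I on L0; bus BusRdX; mem=60
  op8 P0: load  L0 → S/S/I on L0; bus BusRd Flush; mem=43
  op9 P1: store L2 := 52 → I/M/I on L2; bus BusUpgr; mem=50
  op10 P1: store L2 := 25 → I/M/I on L2; bus (none); mem=50
  op11 P0: load  L1 → S/I/S on L1; bus (none); mem=73
  op12 P0: store L0 := 22 → M/I/I on L0; bus BusUpgr; mem=43

memory[L0] = 43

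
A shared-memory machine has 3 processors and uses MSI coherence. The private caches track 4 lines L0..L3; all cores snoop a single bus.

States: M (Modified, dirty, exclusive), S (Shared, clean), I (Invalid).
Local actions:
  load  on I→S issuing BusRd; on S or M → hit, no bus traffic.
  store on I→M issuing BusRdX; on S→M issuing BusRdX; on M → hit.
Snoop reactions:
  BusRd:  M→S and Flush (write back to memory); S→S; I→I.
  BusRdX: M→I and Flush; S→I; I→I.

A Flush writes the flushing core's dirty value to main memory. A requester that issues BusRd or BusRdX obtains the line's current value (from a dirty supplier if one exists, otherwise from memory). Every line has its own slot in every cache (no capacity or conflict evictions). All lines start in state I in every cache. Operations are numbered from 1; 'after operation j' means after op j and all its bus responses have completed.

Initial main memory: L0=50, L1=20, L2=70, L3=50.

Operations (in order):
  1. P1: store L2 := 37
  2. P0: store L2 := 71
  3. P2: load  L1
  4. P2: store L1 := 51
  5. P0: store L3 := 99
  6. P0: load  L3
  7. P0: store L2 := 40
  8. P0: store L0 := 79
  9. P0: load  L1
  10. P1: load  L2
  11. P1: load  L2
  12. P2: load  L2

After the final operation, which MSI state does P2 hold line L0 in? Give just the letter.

state = I

1. P1: store L2 := 37  bus=[BusRdX]  L2: P0=I P1=M P2=I  mem[L2]=70
2. P0: store L2 := 71  bus=[BusRdX,Flush]  L2: P0=M P1=I P2=I  mem[L2]=37
3. P2: load  L1  bus=[BusRd]  L1: P0=I P1=I P2=S  mem[L1]=20
4. P2: store L1 := 51  bus=[BusRdX]  L1: P0=I P1=I P2=M  mem[L1]=20
5. P0: store L3 := 99  bus=[BusRdX]  L3: P0=M P1=I P2=I  mem[L3]=50
6. P0: load  L3  bus=[-]  L3: P0=M P1=I P2=I  mem[L3]=50
7. P0: store L2 := 40  bus=[-]  L2: P0=M P1=I P2=I  mem[L2]=37
8. P0: store L0 := 79  bus=[BusRdX]  L0: P0=M P1=I P2=I  mem[L0]=50
9. P0: load  L1  bus=[BusRd,Flush]  L1: P0=S P1=I P2=S  mem[L1]=51
10. P1: load  L2  bus=[BusRd,Flush]  L2: P0=S P1=S P2=I  mem[L2]=40
11. P1: load  L2  bus=[-]  L2: P0=S P1=S P2=I  mem[L2]=40
12. P2: load  L2  bus=[BusRd]  L2: P0=S P1=S P2=S  mem[L2]=40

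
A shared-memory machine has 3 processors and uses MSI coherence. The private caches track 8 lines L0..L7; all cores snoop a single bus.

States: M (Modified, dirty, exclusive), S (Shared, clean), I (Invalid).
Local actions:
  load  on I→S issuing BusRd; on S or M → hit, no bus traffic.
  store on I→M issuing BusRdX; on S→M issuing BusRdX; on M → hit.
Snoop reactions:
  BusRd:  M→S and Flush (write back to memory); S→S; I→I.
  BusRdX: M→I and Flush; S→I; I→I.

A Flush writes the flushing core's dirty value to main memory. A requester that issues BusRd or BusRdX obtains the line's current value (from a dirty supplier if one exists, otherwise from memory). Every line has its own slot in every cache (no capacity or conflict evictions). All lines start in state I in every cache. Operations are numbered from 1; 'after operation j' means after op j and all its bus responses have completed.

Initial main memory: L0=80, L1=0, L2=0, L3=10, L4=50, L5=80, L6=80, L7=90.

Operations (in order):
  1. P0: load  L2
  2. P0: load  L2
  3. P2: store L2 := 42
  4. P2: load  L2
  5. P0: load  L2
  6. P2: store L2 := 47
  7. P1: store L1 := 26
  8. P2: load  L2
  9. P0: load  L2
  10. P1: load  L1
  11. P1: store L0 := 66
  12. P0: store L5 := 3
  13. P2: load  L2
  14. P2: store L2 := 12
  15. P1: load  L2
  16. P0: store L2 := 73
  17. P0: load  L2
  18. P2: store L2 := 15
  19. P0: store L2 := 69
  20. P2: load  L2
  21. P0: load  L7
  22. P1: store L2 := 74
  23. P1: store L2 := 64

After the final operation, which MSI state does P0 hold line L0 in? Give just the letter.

[1] P0: load  L2 | P0:S(0), P1:I, P2:I | bus: BusRd
[2] P0: load  L2 | P0:S(0), P1:I, P2:I | bus: none
[3] P2: store L2 := 42 | P0:I, P1:I, P2:M(42) | bus: BusRdX
[4] P2: load  L2 | P0:I, P1:I, P2:M(42) | bus: none
[5] P0: load  L2 | P0:S(42), P1:I, P2:S(42) | bus: BusRd,Flush
[6] P2: store L2 := 47 | P0:I, P1:I, P2:M(47) | bus: BusRdX
[7] P1: store L1 := 26 | P0:I, P1:M(26), P2:I | bus: BusRdX
[8] P2: load  L2 | P0:I, P1:I, P2:M(47) | bus: none
[9] P0: load  L2 | P0:S(47), P1:I, P2:S(47) | bus: BusRd,Flush
[10] P1: load  L1 | P0:I, P1:M(26), P2:I | bus: none
[11] P1: store L0 := 66 | P0:I, P1:M(66), P2:I | bus: BusRdX
[12] P0: store L5 := 3 | P0:M(3), P1:I, P2:I | bus: BusRdX
[13] P2: load  L2 | P0:S(47), P1:I, P2:S(47) | bus: none
[14] P2: store L2 := 12 | P0:I, P1:I, P2:M(12) | bus: BusRdX
[15] P1: load  L2 | P0:I, P1:S(12), P2:S(12) | bus: BusRd,Flush
[16] P0: store L2 := 73 | P0:M(73), P1:I, P2:I | bus: BusRdX
[17] P0: load  L2 | P0:M(73), P1:I, P2:I | bus: none
[18] P2: store L2 := 15 | P0:I, P1:I, P2:M(15) | bus: BusRdX,Flush
[19] P0: store L2 := 69 | P0:M(69), P1:I, P2:I | bus: BusRdX,Flush
[20] P2: load  L2 | P0:S(69), P1:I, P2:S(69) | bus: BusRd,Flush
[21] P0: load  L7 | P0:S(90), P1:I, P2:I | bus: BusRd
[22] P1: store L2 := 74 | P0:I, P1:M(74), P2:I | bus: BusRdX
[23] P1: store L2 := 64 | P0:I, P1:M(64), P2:I | bus: none

state = I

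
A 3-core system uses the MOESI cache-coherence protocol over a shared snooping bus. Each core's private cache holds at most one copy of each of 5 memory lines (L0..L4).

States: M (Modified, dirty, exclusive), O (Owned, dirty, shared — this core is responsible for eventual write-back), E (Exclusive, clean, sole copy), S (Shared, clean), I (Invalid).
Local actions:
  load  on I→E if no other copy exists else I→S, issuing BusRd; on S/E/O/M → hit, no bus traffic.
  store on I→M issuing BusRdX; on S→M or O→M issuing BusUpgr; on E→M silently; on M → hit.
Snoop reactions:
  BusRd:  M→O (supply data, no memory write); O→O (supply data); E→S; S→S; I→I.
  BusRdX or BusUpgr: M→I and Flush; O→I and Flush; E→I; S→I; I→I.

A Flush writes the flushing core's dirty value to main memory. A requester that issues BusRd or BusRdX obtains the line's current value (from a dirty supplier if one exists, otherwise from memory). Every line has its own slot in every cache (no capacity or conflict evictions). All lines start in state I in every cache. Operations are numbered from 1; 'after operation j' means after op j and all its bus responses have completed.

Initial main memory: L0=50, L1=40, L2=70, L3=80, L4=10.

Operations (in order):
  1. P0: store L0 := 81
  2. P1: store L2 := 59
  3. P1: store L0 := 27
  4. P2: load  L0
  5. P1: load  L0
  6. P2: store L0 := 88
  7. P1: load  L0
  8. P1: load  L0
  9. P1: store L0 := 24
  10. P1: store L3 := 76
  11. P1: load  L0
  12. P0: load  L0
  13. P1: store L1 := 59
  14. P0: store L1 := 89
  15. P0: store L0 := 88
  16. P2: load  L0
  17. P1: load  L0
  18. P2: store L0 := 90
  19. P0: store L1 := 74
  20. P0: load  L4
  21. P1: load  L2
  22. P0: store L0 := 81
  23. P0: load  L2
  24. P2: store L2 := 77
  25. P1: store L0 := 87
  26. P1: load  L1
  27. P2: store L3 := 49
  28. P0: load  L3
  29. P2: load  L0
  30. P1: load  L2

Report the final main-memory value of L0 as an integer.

memory[L0] = 81

[1] P0: store L0 := 81 | P0:M(81), P1:I, P2:I | bus: BusRdX
[2] P1: store L2 := 59 | P0:I, P1:M(59), P2:I | bus: BusRdX
[3] P1: store L0 := 27 | P0:I, P1:M(27), P2:I | bus: BusRdX,Flush
[4] P2: load  L0 | P0:I, P1:O(27), P2:S(27) | bus: BusRd
[5] P1: load  L0 | P0:I, P1:O(27), P2:S(27) | bus: none
[6] P2: store L0 := 88 | P0:I, P1:I, P2:M(88) | bus: BusUpgr,Flush
[7] P1: load  L0 | P0:I, P1:S(88), P2:O(88) | bus: BusRd
[8] P1: load  L0 | P0:I, P1:S(88), P2:O(88) | bus: none
[9] P1: store L0 := 24 | P0:I, P1:M(24), P2:I | bus: BusUpgr,Flush
[10] P1: store L3 := 76 | P0:I, P1:M(76), P2:I | bus: BusRdX
[11] P1: load  L0 | P0:I, P1:M(24), P2:I | bus: none
[12] P0: load  L0 | P0:S(24), P1:O(24), P2:I | bus: BusRd
[13] P1: store L1 := 59 | P0:I, P1:M(59), P2:I | bus: BusRdX
[14] P0: store L1 := 89 | P0:M(89), P1:I, P2:I | bus: BusRdX,Flush
[15] P0: store L0 := 88 | P0:M(88), P1:I, P2:I | bus: BusUpgr,Flush
[16] P2: load  L0 | P0:O(88), P1:I, P2:S(88) | bus: BusRd
[17] P1: load  L0 | P0:O(88), P1:S(88), P2:S(88) | bus: BusRd
[18] P2: store L0 := 90 | P0:I, P1:I, P2:M(90) | bus: BusUpgr,Flush
[19] P0: store L1 := 74 | P0:M(74), P1:I, P2:I | bus: none
[20] P0: load  L4 | P0:E(10), P1:I, P2:I | bus: BusRd
[21] P1: load  L2 | P0:I, P1:M(59), P2:I | bus: none
[22] P0: store L0 := 81 | P0:M(81), P1:I, P2:I | bus: BusRdX,Flush
[23] P0: load  L2 | P0:S(59), P1:O(59), P2:I | bus: BusRd
[24] P2: store L2 := 77 | P0:I, P1:I, P2:M(77) | bus: BusRdX,Flush
[25] P1: store L0 := 87 | P0:I, P1:M(87), P2:I | bus: BusRdX,Flush
[26] P1: load  L1 | P0:O(74), P1:S(74), P2:I | bus: BusRd
[27] P2: store L3 := 49 | P0:I, P1:I, P2:M(49) | bus: BusRdX,Flush
[28] P0: load  L3 | P0:S(49), P1:I, P2:O(49) | bus: BusRd
[29] P2: load  L0 | P0:I, P1:O(87), P2:S(87) | bus: BusRd
[30] P1: load  L2 | P0:I, P1:S(77), P2:O(77) | bus: BusRd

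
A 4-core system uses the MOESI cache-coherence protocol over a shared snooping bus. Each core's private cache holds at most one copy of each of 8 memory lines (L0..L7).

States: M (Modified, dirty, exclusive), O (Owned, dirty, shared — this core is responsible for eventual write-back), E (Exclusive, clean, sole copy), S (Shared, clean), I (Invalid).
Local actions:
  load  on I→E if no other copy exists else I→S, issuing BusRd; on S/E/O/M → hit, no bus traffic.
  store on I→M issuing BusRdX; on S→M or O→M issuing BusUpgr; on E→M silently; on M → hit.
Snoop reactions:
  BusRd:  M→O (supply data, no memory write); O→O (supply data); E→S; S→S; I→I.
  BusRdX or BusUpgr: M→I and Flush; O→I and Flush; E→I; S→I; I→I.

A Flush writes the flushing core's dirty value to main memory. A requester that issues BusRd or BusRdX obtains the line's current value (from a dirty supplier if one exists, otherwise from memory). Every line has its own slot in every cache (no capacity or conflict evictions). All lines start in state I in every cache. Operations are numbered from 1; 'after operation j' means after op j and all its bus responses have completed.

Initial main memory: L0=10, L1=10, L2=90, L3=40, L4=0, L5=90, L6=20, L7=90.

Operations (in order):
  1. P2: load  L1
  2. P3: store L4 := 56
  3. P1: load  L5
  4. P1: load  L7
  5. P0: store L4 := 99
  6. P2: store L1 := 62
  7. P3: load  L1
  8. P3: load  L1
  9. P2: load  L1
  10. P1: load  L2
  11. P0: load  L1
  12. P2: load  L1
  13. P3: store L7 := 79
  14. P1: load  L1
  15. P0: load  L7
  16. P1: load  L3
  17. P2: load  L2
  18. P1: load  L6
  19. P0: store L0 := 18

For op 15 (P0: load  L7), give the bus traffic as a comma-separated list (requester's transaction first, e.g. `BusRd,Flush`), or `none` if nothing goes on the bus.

  op1 P2: load  L1 → I/I/E/I on L1; bus BusRd; mem=10
  op2 P3: store L4 := 56 → I/I/I/M on L4; bus BusRdX; mem=0
  op3 P1: load  L5 → I/E/I/I on L5; bus BusRd; mem=90
  op4 P1: load  L7 → I/E/I/I on L7; bus BusRd; mem=90
  op5 P0: store L4 := 99 → M/I/I/I on L4; bus BusRdX Flush; mem=56
  op6 P2: store L1 := 62 → I/I/M/I on L1; bus (none); mem=10
  op7 P3: load  L1 → I/I/O/S on L1; bus BusRd; mem=10
  op8 P3: load  L1 → I/I/O/S on L1; bus (none); mem=10
  op9 P2: load  L1 → I/I/O/S on L1; bus (none); mem=10
  op10 P1: load  L2 → I/E/I/I on L2; bus BusRd; mem=90
  op11 P0: load  L1 → S/I/O/S on L1; bus BusRd; mem=10
  op12 P2: load  L1 → S/I/O/S on L1; bus (none); mem=10
  op13 P3: store L7 := 79 → I/I/I/M on L7; bus BusRdX; mem=90
  op14 P1: load  L1 → S/S/O/S on L1; bus BusRd; mem=10
  op15 P0: load  L7 → S/I/I/O on L7; bus BusRd; mem=90
  op16 P1: load  L3 → I/E/I/I on L3; bus BusRd; mem=40
  op17 P2: load  L2 → I/S/S/I on L2; bus BusRd; mem=90
  op18 P1: load  L6 → I/E/I/I on L6; bus BusRd; mem=20
  op19 P0: store L0 := 18 → M/I/I/I on L0; bus BusRdX; mem=10

bus = BusRd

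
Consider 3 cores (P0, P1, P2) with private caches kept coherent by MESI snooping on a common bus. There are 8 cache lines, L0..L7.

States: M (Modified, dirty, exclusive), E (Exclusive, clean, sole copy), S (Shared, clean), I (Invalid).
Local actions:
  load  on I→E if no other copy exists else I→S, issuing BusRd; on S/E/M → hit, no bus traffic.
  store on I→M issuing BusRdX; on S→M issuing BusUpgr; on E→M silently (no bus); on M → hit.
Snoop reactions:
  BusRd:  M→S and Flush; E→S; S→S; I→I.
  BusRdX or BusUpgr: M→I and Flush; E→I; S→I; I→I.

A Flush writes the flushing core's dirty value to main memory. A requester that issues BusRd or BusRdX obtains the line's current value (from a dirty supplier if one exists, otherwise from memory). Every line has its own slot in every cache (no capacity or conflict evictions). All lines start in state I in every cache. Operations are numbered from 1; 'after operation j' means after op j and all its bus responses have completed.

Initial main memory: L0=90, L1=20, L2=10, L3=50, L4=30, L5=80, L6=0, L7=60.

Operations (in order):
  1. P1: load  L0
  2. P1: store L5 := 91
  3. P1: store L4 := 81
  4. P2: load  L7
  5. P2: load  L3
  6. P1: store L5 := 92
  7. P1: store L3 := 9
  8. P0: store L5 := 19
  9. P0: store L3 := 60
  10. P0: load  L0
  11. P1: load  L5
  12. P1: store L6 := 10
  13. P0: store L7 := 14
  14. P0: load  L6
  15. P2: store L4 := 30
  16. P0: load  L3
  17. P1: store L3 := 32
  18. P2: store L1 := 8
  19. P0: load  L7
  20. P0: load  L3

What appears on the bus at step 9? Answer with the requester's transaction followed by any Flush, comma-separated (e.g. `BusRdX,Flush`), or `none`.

bus = BusRdX,Flush

step 1: P1: load  L0  ⟶  IEI  (L0)  txn=BusRd  M[L0]=90
step 2: P1: store L5 := 91  ⟶  IMI  (L5)  txn=BusRdX  M[L5]=80
step 3: P1: store L4 := 81  ⟶  IMI  (L4)  txn=BusRdX  M[L4]=30
step 4: P2: load  L7  ⟶  IIE  (L7)  txn=BusRd  M[L7]=60
step 5: P2: load  L3  ⟶  IIE  (L3)  txn=BusRd  M[L3]=50
step 6: P1: store L5 := 92  ⟶  IMI  (L5)  txn=∅  M[L5]=80
step 7: P1: store L3 := 9  ⟶  IMI  (L3)  txn=BusRdX  M[L3]=50
step 8: P0: store L5 := 19  ⟶  MII  (L5)  txn=BusRdX+Flush  M[L5]=92
step 9: P0: store L3 := 60  ⟶  MII  (L3)  txn=BusRdX+Flush  M[L3]=9
step 10: P0: load  L0  ⟶  SSI  (L0)  txn=BusRd  M[L0]=90
step 11: P1: load  L5  ⟶  SSI  (L5)  txn=BusRd+Flush  M[L5]=19
step 12: P1: store L6 := 10  ⟶  IMI  (L6)  txn=BusRdX  M[L6]=0
step 13: P0: store L7 := 14  ⟶  MII  (L7)  txn=BusRdX  M[L7]=60
step 14: P0: load  L6  ⟶  SSI  (L6)  txn=BusRd+Flush  M[L6]=10
step 15: P2: store L4 := 30  ⟶  IIM  (L4)  txn=BusRdX+Flush  M[L4]=81
step 16: P0: load  L3  ⟶  MII  (L3)  txn=∅  M[L3]=9
step 17: P1: store L3 := 32  ⟶  IMI  (L3)  txn=BusRdX+Flush  M[L3]=60
step 18: P2: store L1 := 8  ⟶  IIM  (L1)  txn=BusRdX  M[L1]=20
step 19: P0: load  L7  ⟶  MII  (L7)  txn=∅  M[L7]=60
step 20: P0: load  L3  ⟶  SSI  (L3)  txn=BusRd+Flush  M[L3]=32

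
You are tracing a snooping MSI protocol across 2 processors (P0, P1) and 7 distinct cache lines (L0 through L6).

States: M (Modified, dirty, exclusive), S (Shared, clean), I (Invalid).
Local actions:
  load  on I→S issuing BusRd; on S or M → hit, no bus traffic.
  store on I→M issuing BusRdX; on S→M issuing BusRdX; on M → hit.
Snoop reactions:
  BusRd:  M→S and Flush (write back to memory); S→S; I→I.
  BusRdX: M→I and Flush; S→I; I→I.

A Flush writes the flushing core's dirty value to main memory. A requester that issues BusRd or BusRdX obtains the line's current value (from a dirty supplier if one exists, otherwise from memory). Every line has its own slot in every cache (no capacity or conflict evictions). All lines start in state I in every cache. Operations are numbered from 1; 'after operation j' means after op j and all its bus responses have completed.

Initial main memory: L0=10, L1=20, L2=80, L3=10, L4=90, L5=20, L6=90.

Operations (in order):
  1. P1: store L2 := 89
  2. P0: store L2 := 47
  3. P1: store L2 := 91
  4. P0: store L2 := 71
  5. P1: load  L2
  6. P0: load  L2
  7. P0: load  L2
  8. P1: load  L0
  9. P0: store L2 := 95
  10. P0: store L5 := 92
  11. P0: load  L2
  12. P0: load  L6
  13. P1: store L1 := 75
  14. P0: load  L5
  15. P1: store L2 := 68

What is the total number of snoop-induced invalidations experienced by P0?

invalidations = 2

[1] P1: store L2 := 89 | P0:I, P1:M(89) | bus: BusRdX
[2] P0: store L2 := 47 | P0:M(47), P1:I | bus: BusRdX,Flush
[3] P1: store L2 := 91 | P0:I, P1:M(91) | bus: BusRdX,Flush
[4] P0: store L2 := 71 | P0:M(71), P1:I | bus: BusRdX,Flush
[5] P1: load  L2 | P0:S(71), P1:S(71) | bus: BusRd,Flush
[6] P0: load  L2 | P0:S(71), P1:S(71) | bus: none
[7] P0: load  L2 | P0:S(71), P1:S(71) | bus: none
[8] P1: load  L0 | P0:I, P1:S(10) | bus: BusRd
[9] P0: store L2 := 95 | P0:M(95), P1:I | bus: BusRdX
[10] P0: store L5 := 92 | P0:M(92), P1:I | bus: BusRdX
[11] P0: load  L2 | P0:M(95), P1:I | bus: none
[12] P0: load  L6 | P0:S(90), P1:I | bus: BusRd
[13] P1: store L1 := 75 | P0:I, P1:M(75) | bus: BusRdX
[14] P0: load  L5 | P0:M(92), P1:I | bus: none
[15] P1: store L2 := 68 | P0:I, P1:M(68) | bus: BusRdX,Flush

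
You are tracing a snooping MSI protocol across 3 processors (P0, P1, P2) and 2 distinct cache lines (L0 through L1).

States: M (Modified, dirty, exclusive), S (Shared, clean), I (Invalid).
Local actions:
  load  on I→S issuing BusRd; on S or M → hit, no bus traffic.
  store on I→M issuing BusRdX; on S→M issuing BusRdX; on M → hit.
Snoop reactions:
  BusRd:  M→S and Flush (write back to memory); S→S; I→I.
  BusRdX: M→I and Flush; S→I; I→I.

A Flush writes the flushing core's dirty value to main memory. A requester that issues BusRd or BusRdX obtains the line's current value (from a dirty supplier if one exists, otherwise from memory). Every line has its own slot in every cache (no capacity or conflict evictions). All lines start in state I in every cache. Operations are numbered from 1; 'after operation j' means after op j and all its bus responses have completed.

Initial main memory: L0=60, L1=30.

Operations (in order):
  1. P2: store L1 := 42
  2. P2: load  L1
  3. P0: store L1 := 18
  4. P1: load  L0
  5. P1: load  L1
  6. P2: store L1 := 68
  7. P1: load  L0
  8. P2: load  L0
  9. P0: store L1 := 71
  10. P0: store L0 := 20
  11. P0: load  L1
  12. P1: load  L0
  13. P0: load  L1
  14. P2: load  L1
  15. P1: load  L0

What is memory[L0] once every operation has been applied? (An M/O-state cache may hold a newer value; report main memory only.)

1. P2: store L1 := 42  bus=[BusRdX]  L1: P0=I P1=I P2=M  mem[L1]=30
2. P2: load  L1  bus=[-]  L1: P0=I P1=I P2=M  mem[L1]=30
3. P0: store L1 := 18  bus=[BusRdX,Flush]  L1: P0=M P1=I P2=I  mem[L1]=42
4. P1: load  L0  bus=[BusRd]  L0: P0=I P1=S P2=I  mem[L0]=60
5. P1: load  L1  bus=[BusRd,Flush]  L1: P0=S P1=S P2=I  mem[L1]=18
6. P2: store L1 := 68  bus=[BusRdX]  L1: P0=I P1=I P2=M  mem[L1]=18
7. P1: load  L0  bus=[-]  L0: P0=I P1=S P2=I  mem[L0]=60
8. P2: load  L0  bus=[BusRd]  L0: P0=I P1=S P2=S  mem[L0]=60
9. P0: store L1 := 71  bus=[BusRdX,Flush]  L1: P0=M P1=I P2=I  mem[L1]=68
10. P0: store L0 := 20  bus=[BusRdX]  L0: P0=M P1=I P2=I  mem[L0]=60
11. P0: load  L1  bus=[-]  L1: P0=M P1=I P2=I  mem[L1]=68
12. P1: load  L0  bus=[BusRd,Flush]  L0: P0=S P1=S P2=I  mem[L0]=20
13. P0: load  L1  bus=[-]  L1: P0=M P1=I P2=I  mem[L1]=68
14. P2: load  L1  bus=[BusRd,Flush]  L1: P0=S P1=I P2=S  mem[L1]=71
15. P1: load  L0  bus=[-]  L0: P0=S P1=S P2=I  mem[L0]=20

memory[L0] = 20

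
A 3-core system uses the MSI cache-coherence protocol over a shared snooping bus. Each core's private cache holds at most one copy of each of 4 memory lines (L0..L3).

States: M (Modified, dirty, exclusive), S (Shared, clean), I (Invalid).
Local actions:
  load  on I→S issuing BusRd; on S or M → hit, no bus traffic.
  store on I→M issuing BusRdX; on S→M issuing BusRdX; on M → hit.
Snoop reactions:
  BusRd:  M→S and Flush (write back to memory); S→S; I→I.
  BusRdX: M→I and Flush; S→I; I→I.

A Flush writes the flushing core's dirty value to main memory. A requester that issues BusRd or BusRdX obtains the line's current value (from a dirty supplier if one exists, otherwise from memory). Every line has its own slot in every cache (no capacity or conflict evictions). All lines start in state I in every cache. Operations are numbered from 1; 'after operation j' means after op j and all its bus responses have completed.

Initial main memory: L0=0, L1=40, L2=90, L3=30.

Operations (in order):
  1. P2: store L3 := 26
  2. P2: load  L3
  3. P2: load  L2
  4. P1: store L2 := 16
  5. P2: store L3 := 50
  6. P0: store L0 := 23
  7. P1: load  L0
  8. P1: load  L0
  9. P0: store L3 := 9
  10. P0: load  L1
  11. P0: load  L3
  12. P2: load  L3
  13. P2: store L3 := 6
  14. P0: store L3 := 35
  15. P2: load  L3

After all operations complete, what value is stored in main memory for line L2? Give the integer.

memory[L2] = 90

step 1: P2: store L3 := 26  ⟶  IIM  (L3)  txn=BusRdX  M[L3]=30
step 2: P2: load  L3  ⟶  IIM  (L3)  txn=∅  M[L3]=30
step 3: P2: load  L2  ⟶  IIS  (L2)  txn=BusRd  M[L2]=90
step 4: P1: store L2 := 16  ⟶  IMI  (L2)  txn=BusRdX  M[L2]=90
step 5: P2: store L3 := 50  ⟶  IIM  (L3)  txn=∅  M[L3]=30
step 6: P0: store L0 := 23  ⟶  MII  (L0)  txn=BusRdX  M[L0]=0
step 7: P1: load  L0  ⟶  SSI  (L0)  txn=BusRd+Flush  M[L0]=23
step 8: P1: load  L0  ⟶  SSI  (L0)  txn=∅  M[L0]=23
step 9: P0: store L3 := 9  ⟶  MII  (L3)  txn=BusRdX+Flush  M[L3]=50
step 10: P0: load  L1  ⟶  SII  (L1)  txn=BusRd  M[L1]=40
step 11: P0: load  L3  ⟶  MII  (L3)  txn=∅  M[L3]=50
step 12: P2: load  L3  ⟶  SIS  (L3)  txn=BusRd+Flush  M[L3]=9
step 13: P2: store L3 := 6  ⟶  IIM  (L3)  txn=BusRdX  M[L3]=9
step 14: P0: store L3 := 35  ⟶  MII  (L3)  txn=BusRdX+Flush  M[L3]=6
step 15: P2: load  L3  ⟶  SIS  (L3)  txn=BusRd+Flush  M[L3]=35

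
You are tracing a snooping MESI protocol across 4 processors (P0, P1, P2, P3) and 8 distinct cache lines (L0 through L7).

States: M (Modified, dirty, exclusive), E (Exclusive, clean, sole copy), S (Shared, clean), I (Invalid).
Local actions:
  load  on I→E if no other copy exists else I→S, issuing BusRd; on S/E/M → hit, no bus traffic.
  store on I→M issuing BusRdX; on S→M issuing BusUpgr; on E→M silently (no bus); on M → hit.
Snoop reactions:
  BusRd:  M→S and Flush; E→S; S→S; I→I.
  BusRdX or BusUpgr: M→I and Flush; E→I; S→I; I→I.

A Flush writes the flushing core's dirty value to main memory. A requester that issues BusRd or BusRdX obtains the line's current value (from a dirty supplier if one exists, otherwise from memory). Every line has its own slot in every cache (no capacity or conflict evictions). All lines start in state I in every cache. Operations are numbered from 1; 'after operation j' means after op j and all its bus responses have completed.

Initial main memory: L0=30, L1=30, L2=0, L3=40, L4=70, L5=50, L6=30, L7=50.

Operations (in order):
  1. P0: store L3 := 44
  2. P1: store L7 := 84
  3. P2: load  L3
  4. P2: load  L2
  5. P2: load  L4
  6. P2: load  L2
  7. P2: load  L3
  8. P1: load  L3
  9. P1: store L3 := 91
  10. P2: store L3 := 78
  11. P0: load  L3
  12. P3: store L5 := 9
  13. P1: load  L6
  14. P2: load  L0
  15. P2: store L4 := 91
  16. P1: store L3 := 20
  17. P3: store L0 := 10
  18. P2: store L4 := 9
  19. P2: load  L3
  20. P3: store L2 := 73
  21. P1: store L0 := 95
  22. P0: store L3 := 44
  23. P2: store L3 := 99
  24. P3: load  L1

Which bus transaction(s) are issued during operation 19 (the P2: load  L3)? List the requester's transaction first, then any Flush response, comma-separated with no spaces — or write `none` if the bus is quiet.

1. P0: store L3 := 44  bus=[BusRdX]  L3: P0=M P1=I P2=I P3=I  mem[L3]=40
2. P1: store L7 := 84  bus=[BusRdX]  L7: P0=I P1=M P2=I P3=I  mem[L7]=50
3. P2: load  L3  bus=[BusRd,Flush]  L3: P0=S P1=I P2=S P3=I  mem[L3]=44
4. P2: load  L2  bus=[BusRd]  L2: P0=I P1=I P2=E P3=I  mem[L2]=0
5. P2: load  L4  bus=[BusRd]  L4: P0=I P1=I P2=E P3=I  mem[L4]=70
6. P2: load  L2  bus=[-]  L2: P0=I P1=I P2=E P3=I  mem[L2]=0
7. P2: load  L3  bus=[-]  L3: P0=S P1=I P2=S P3=I  mem[L3]=44
8. P1: load  L3  bus=[BusRd]  L3: P0=S P1=S P2=S P3=I  mem[L3]=44
9. P1: store L3 := 91  bus=[BusUpgr]  L3: P0=I P1=M P2=I P3=I  mem[L3]=44
10. P2: store L3 := 78  bus=[BusRdX,Flush]  L3: P0=I P1=I P2=M P3=I  mem[L3]=91
11. P0: load  L3  bus=[BusRd,Flush]  L3: P0=S P1=I P2=S P3=I  mem[L3]=78
12. P3: store L5 := 9  bus=[BusRdX]  L5: P0=I P1=I P2=I P3=M  mem[L5]=50
13. P1: load  L6  bus=[BusRd]  L6: P0=I P1=E P2=I P3=I  mem[L6]=30
14. P2: load  L0  bus=[BusRd]  L0: P0=I P1=I P2=E P3=I  mem[L0]=30
15. P2: store L4 := 91  bus=[-]  L4: P0=I P1=I P2=M P3=I  mem[L4]=70
16. P1: store L3 := 20  bus=[BusRdX]  L3: P0=I P1=M P2=I P3=I  mem[L3]=78
17. P3: store L0 := 10  bus=[BusRdX]  L0: P0=I P1=I P2=I P3=M  mem[L0]=30
18. P2: store L4 := 9  bus=[-]  L4: P0=I P1=I P2=M P3=I  mem[L4]=70
19. P2: load  L3  bus=[BusRd,Flush]  L3: P0=I P1=S P2=S P3=I  mem[L3]=20
20. P3: store L2 := 73  bus=[BusRdX]  L2: P0=I P1=I P2=I P3=M  mem[L2]=0
21. P1: store L0 := 95  bus=[BusRdX,Flush]  L0: P0=I P1=M P2=I P3=I  mem[L0]=10
22. P0: store L3 := 44  bus=[BusRdX]  L3: P0=M P1=I P2=I P3=I  mem[L3]=20
23. P2: store L3 := 99  bus=[BusRdX,Flush]  L3: P0=I P1=I P2=M P3=I  mem[L3]=44
24. P3: load  L1  bus=[BusRd]  L1: P0=I P1=I P2=I P3=E  mem[L1]=30

bus = BusRd,Flush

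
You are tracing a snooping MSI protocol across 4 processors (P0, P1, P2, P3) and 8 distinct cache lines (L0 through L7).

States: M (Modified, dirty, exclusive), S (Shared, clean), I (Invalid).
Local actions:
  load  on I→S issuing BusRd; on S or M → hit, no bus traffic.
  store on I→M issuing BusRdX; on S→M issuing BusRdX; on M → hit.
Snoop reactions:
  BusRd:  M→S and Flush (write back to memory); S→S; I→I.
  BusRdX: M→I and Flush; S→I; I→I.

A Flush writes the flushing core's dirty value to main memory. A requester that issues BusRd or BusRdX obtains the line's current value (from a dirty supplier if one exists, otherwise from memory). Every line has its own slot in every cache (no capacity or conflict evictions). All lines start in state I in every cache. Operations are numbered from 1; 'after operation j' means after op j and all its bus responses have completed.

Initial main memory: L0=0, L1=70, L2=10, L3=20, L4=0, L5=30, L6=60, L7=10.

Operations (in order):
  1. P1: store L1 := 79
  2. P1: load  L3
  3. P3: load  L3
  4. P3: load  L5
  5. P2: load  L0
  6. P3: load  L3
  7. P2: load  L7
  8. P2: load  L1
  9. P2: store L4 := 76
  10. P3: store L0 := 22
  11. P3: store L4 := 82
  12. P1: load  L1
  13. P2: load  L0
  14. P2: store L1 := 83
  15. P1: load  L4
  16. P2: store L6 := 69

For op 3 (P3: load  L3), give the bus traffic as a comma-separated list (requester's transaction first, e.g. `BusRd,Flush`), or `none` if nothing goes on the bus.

[1] P1: store L1 := 79 | P0:I, P1:M(79), P2:I, P3:I | bus: BusRdX
[2] P1: load  L3 | P0:I, P1:S(20), P2:I, P3:I | bus: BusRd
[3] P3: load  L3 | P0:I, P1:S(20), P2:I, P3:S(20) | bus: BusRd
[4] P3: load  L5 | P0:I, P1:I, P2:I, P3:S(30) | bus: BusRd
[5] P2: load  L0 | P0:I, P1:I, P2:S(0), P3:I | bus: BusRd
[6] P3: load  L3 | P0:I, P1:S(20), P2:I, P3:S(20) | bus: none
[7] P2: load  L7 | P0:I, P1:I, P2:S(10), P3:I | bus: BusRd
[8] P2: load  L1 | P0:I, P1:S(79), P2:S(79), P3:I | bus: BusRd,Flush
[9] P2: store L4 := 76 | P0:I, P1:I, P2:M(76), P3:I | bus: BusRdX
[10] P3: store L0 := 22 | P0:I, P1:I, P2:I, P3:M(22) | bus: BusRdX
[11] P3: store L4 := 82 | P0:I, P1:I, P2:I, P3:M(82) | bus: BusRdX,Flush
[12] P1: load  L1 | P0:I, P1:S(79), P2:S(79), P3:I | bus: none
[13] P2: load  L0 | P0:I, P1:I, P2:S(22), P3:S(22) | bus: BusRd,Flush
[14] P2: store L1 := 83 | P0:I, P1:I, P2:M(83), P3:I | bus: BusRdX
[15] P1: load  L4 | P0:I, P1:S(82), P2:I, P3:S(82) | bus: BusRd,Flush
[16] P2: store L6 := 69 | P0:I, P1:I, P2:M(69), P3:I | bus: BusRdX

bus = BusRd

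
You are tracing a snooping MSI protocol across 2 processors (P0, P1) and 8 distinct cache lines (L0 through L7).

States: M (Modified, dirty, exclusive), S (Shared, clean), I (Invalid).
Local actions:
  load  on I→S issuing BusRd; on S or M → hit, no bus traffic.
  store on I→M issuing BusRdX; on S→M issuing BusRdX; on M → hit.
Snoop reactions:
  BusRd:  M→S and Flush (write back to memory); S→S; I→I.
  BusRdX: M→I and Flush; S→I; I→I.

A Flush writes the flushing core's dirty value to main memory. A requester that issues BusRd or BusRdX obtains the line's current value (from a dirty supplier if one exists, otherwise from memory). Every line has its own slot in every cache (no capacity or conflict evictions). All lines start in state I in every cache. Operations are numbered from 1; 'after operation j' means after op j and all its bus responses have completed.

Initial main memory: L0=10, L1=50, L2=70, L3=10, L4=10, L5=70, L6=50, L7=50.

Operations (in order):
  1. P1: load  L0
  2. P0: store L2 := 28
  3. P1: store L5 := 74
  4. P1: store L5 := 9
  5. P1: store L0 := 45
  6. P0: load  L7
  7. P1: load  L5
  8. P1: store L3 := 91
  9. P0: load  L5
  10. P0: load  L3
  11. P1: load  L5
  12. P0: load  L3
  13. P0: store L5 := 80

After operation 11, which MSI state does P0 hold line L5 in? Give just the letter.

state = S

step 1: P1: load  L0  ⟶  IS  (L0)  txn=BusRd  M[L0]=10
step 2: P0: store L2 := 28  ⟶  MI  (L2)  txn=BusRdX  M[L2]=70
step 3: P1: store L5 := 74  ⟶  IM  (L5)  txn=BusRdX  M[L5]=70
step 4: P1: store L5 := 9  ⟶  IM  (L5)  txn=∅  M[L5]=70
step 5: P1: store L0 := 45  ⟶  IM  (L0)  txn=BusRdX  M[L0]=10
step 6: P0: load  L7  ⟶  SI  (L7)  txn=BusRd  M[L7]=50
step 7: P1: load  L5  ⟶  IM  (L5)  txn=∅  M[L5]=70
step 8: P1: store L3 := 91  ⟶  IM  (L3)  txn=BusRdX  M[L3]=10
step 9: P0: load  L5  ⟶  SS  (L5)  txn=BusRd+Flush  M[L5]=9
step 10: P0: load  L3  ⟶  SS  (L3)  txn=BusRd+Flush  M[L3]=91
step 11: P1: load  L5  ⟶  SS  (L5)  txn=∅  M[L5]=9
step 12: P0: load  L3  ⟶  SS  (L3)  txn=∅  M[L3]=91
step 13: P0: store L5 := 80  ⟶  MI  (L5)  txn=BusRdX  M[L5]=9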